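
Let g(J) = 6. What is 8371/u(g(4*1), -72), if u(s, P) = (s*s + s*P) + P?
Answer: -8371/468 ≈ -17.887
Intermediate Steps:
u(s, P) = P + s² + P*s (u(s, P) = (s² + P*s) + P = P + s² + P*s)
8371/u(g(4*1), -72) = 8371/(-72 + 6² - 72*6) = 8371/(-72 + 36 - 432) = 8371/(-468) = 8371*(-1/468) = -8371/468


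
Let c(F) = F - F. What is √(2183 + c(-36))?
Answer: √2183 ≈ 46.723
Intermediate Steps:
c(F) = 0
√(2183 + c(-36)) = √(2183 + 0) = √2183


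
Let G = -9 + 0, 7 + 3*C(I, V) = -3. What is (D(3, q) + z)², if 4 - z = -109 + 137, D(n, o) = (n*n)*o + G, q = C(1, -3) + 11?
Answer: 1296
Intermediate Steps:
C(I, V) = -10/3 (C(I, V) = -7/3 + (⅓)*(-3) = -7/3 - 1 = -10/3)
G = -9
q = 23/3 (q = -10/3 + 11 = 23/3 ≈ 7.6667)
D(n, o) = -9 + o*n² (D(n, o) = (n*n)*o - 9 = n²*o - 9 = o*n² - 9 = -9 + o*n²)
z = -24 (z = 4 - (-109 + 137) = 4 - 1*28 = 4 - 28 = -24)
(D(3, q) + z)² = ((-9 + (23/3)*3²) - 24)² = ((-9 + (23/3)*9) - 24)² = ((-9 + 69) - 24)² = (60 - 24)² = 36² = 1296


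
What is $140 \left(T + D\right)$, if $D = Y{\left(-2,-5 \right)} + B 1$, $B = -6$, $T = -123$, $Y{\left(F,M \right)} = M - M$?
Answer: $-18060$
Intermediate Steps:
$Y{\left(F,M \right)} = 0$
$D = -6$ ($D = 0 - 6 = -6$)
$140 \left(T + D\right) = 140 \left(-123 - 6\right) = 140 \left(-129\right) = -18060$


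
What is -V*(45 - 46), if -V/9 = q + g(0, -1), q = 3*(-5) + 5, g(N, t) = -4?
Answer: 126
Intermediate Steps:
q = -10 (q = -15 + 5 = -10)
V = 126 (V = -9*(-10 - 4) = -9*(-14) = 126)
-V*(45 - 46) = -126*(45 - 46) = -126*(-1) = -1*(-126) = 126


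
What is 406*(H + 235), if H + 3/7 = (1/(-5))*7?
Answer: 473338/5 ≈ 94668.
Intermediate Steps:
H = -64/35 (H = -3/7 + (1/(-5))*7 = -3/7 + (1*(-⅕))*7 = -3/7 - ⅕*7 = -3/7 - 7/5 = -64/35 ≈ -1.8286)
406*(H + 235) = 406*(-64/35 + 235) = 406*(8161/35) = 473338/5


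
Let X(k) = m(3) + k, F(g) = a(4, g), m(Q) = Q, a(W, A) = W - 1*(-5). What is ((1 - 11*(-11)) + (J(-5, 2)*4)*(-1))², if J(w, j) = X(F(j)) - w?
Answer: 2916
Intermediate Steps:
a(W, A) = 5 + W (a(W, A) = W + 5 = 5 + W)
F(g) = 9 (F(g) = 5 + 4 = 9)
X(k) = 3 + k
J(w, j) = 12 - w (J(w, j) = (3 + 9) - w = 12 - w)
((1 - 11*(-11)) + (J(-5, 2)*4)*(-1))² = ((1 - 11*(-11)) + ((12 - 1*(-5))*4)*(-1))² = ((1 + 121) + ((12 + 5)*4)*(-1))² = (122 + (17*4)*(-1))² = (122 + 68*(-1))² = (122 - 68)² = 54² = 2916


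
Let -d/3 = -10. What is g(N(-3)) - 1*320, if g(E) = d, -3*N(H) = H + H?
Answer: -290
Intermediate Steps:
N(H) = -2*H/3 (N(H) = -(H + H)/3 = -2*H/3)
d = 30 (d = -3*(-10) = 30)
g(E) = 30
g(N(-3)) - 1*320 = 30 - 1*320 = 30 - 320 = -290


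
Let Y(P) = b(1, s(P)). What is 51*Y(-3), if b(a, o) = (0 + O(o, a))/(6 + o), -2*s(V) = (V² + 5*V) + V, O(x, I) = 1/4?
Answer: 17/14 ≈ 1.2143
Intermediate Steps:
O(x, I) = ¼
s(V) = -3*V - V²/2 (s(V) = -((V² + 5*V) + V)/2 = -(V² + 6*V)/2 = -3*V - V²/2)
b(a, o) = 1/(4*(6 + o)) (b(a, o) = (0 + ¼)/(6 + o) = 1/(4*(6 + o)))
Y(P) = 1/(4*(6 - P*(6 + P)/2))
51*Y(-3) = 51*(-1/(-24 + 2*(-3)*(6 - 3))) = 51*(-1/(-24 + 2*(-3)*3)) = 51*(-1/(-24 - 18)) = 51*(-1/(-42)) = 51*(-1*(-1/42)) = 51*(1/42) = 17/14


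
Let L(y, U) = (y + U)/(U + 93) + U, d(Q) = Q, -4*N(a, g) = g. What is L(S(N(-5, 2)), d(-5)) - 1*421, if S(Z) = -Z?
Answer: -74985/176 ≈ -426.05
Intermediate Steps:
N(a, g) = -g/4
L(y, U) = U + (U + y)/(93 + U) (L(y, U) = (U + y)/(93 + U) + U = U + (U + y)/(93 + U))
L(S(N(-5, 2)), d(-5)) - 1*421 = (-(-1)*2/4 + (-5)² + 94*(-5))/(93 - 5) - 1*421 = (-1*(-½) + 25 - 470)/88 - 421 = (½ + 25 - 470)/88 - 421 = (1/88)*(-889/2) - 421 = -889/176 - 421 = -74985/176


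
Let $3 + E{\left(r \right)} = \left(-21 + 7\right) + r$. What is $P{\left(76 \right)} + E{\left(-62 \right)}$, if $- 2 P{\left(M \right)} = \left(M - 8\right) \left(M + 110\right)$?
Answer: $-6403$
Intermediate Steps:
$P{\left(M \right)} = - \frac{\left(-8 + M\right) \left(110 + M\right)}{2}$ ($P{\left(M \right)} = - \frac{\left(M - 8\right) \left(M + 110\right)}{2} = - \frac{\left(-8 + M\right) \left(110 + M\right)}{2}$)
$E{\left(r \right)} = -17 + r$ ($E{\left(r \right)} = -3 + \left(\left(-21 + 7\right) + r\right) = -3 + \left(-14 + r\right) = -17 + r$)
$P{\left(76 \right)} + E{\left(-62 \right)} = \left(440 - 3876 - \frac{76^{2}}{2}\right) - 79 = \left(440 - 3876 - 2888\right) - 79 = -6324 - 79 = -6403$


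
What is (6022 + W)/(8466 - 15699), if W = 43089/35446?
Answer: -213498901/256380918 ≈ -0.83274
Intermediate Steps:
W = 43089/35446 (W = 43089*(1/35446) = 43089/35446 ≈ 1.2156)
(6022 + W)/(8466 - 15699) = (6022 + 43089/35446)/(8466 - 15699) = (213498901/35446)/(-7233) = (213498901/35446)*(-1/7233) = -213498901/256380918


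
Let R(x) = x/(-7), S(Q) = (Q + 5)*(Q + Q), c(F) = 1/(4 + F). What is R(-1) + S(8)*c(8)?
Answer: 367/21 ≈ 17.476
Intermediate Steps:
S(Q) = 2*Q*(5 + Q) (S(Q) = (5 + Q)*(2*Q) = 2*Q*(5 + Q))
R(x) = -x/7 (R(x) = x*(-⅐) = -x/7)
R(-1) + S(8)*c(8) = -⅐*(-1) + (2*8*(5 + 8))/(4 + 8) = ⅐ + (2*8*13)/12 = ⅐ + 208*(1/12) = ⅐ + 52/3 = 367/21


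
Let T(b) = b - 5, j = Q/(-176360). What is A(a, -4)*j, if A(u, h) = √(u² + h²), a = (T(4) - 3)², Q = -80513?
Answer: 80513*√17/44090 ≈ 7.5292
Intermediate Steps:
j = 80513/176360 (j = -80513/(-176360) = -80513*(-1/176360) = 80513/176360 ≈ 0.45653)
T(b) = -5 + b
a = 16 (a = ((-5 + 4) - 3)² = (-1 - 3)² = (-4)² = 16)
A(u, h) = √(h² + u²)
A(a, -4)*j = √((-4)² + 16²)*(80513/176360) = √(16 + 256)*(80513/176360) = √272*(80513/176360) = (4*√17)*(80513/176360) = 80513*√17/44090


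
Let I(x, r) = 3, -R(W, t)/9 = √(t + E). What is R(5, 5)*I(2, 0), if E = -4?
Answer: -27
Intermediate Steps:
R(W, t) = -9*√(-4 + t) (R(W, t) = -9*√(t - 4) = -9*√(-4 + t))
R(5, 5)*I(2, 0) = -9*√(-4 + 5)*3 = -9*√1*3 = -9*1*3 = -9*3 = -27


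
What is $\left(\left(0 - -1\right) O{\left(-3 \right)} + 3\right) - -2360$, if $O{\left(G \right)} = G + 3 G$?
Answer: $2351$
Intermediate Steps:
$O{\left(G \right)} = 4 G$
$\left(\left(0 - -1\right) O{\left(-3 \right)} + 3\right) - -2360 = \left(\left(0 - -1\right) 4 \left(-3\right) + 3\right) - -2360 = \left(\left(0 + 1\right) \left(-12\right) + 3\right) + 2360 = \left(1 \left(-12\right) + 3\right) + 2360 = \left(-12 + 3\right) + 2360 = -9 + 2360 = 2351$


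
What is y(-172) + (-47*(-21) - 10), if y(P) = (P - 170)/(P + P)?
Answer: 168215/172 ≈ 977.99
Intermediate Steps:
y(P) = (-170 + P)/(2*P) (y(P) = (-170 + P)/((2*P)) = (-170 + P)*(1/(2*P)) = (-170 + P)/(2*P))
y(-172) + (-47*(-21) - 10) = (1/2)*(-170 - 172)/(-172) + (-47*(-21) - 10) = (1/2)*(-1/172)*(-342) + (987 - 10) = 171/172 + 977 = 168215/172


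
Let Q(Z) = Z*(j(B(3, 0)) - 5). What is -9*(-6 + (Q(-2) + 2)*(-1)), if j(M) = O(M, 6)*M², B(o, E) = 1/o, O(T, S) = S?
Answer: 150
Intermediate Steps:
j(M) = 6*M²
Q(Z) = -13*Z/3 (Q(Z) = Z*(6*(1/3)² - 5) = Z*(6*(⅓)² - 5) = Z*(6*(⅑) - 5) = Z*(⅔ - 5) = Z*(-13/3) = -13*Z/3)
-9*(-6 + (Q(-2) + 2)*(-1)) = -9*(-6 + (-13/3*(-2) + 2)*(-1)) = -9*(-6 + (26/3 + 2)*(-1)) = -9*(-6 + (32/3)*(-1)) = -9*(-6 - 32/3) = -9*(-50/3) = 150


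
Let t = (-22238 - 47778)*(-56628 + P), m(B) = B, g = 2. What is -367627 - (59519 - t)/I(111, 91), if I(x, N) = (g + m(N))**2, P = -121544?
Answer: 9295225310/8649 ≈ 1.0747e+6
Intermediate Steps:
t = 12474890752 (t = (-22238 - 47778)*(-56628 - 121544) = -70016*(-178172) = 12474890752)
I(x, N) = (2 + N)**2
-367627 - (59519 - t)/I(111, 91) = -367627 - (59519 - 1*12474890752)/((2 + 91)**2) = -367627 - (59519 - 12474890752)/(93**2) = -367627 - (-12474831233)/8649 = -367627 - 1*(-12474831233/8649) = -367627 + 12474831233/8649 = 9295225310/8649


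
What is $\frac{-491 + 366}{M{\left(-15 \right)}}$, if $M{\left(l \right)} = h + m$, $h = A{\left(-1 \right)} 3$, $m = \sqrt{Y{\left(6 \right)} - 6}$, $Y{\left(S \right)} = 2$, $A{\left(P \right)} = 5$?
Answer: $- \frac{1875}{229} + \frac{250 i}{229} \approx -8.1878 + 1.0917 i$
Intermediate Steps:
$m = 2 i$ ($m = \sqrt{2 - 6} = \sqrt{-4} = 2 i \approx 2.0 i$)
$h = 15$ ($h = 5 \cdot 3 = 15$)
$M{\left(l \right)} = 15 + 2 i$
$\frac{-491 + 366}{M{\left(-15 \right)}} = \frac{-491 + 366}{15 + 2 i} = - 125 \frac{15 - 2 i}{229} = - \frac{125 \left(15 - 2 i\right)}{229}$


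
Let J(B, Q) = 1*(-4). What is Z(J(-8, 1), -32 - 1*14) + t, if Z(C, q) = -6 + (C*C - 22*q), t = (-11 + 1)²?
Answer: 1122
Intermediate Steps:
J(B, Q) = -4
t = 100 (t = (-10)² = 100)
Z(C, q) = -6 + C² - 22*q (Z(C, q) = -6 + (C² - 22*q) = -6 + C² - 22*q)
Z(J(-8, 1), -32 - 1*14) + t = (-6 + (-4)² - 22*(-32 - 1*14)) + 100 = (-6 + 16 - 22*(-32 - 14)) + 100 = (-6 + 16 - 22*(-46)) + 100 = (-6 + 16 + 1012) + 100 = 1022 + 100 = 1122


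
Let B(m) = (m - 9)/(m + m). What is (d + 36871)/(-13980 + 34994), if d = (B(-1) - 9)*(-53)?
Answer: 37083/21014 ≈ 1.7647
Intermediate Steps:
B(m) = (-9 + m)/(2*m) (B(m) = (-9 + m)/((2*m)) = (-9 + m)*(1/(2*m)) = (-9 + m)/(2*m))
d = 212 (d = ((½)*(-9 - 1)/(-1) - 9)*(-53) = ((½)*(-1)*(-10) - 9)*(-53) = (5 - 9)*(-53) = -4*(-53) = 212)
(d + 36871)/(-13980 + 34994) = (212 + 36871)/(-13980 + 34994) = 37083/21014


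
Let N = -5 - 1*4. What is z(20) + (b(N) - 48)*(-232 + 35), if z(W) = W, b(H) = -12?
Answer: 11840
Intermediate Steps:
N = -9 (N = -5 - 4 = -9)
z(20) + (b(N) - 48)*(-232 + 35) = 20 + (-12 - 48)*(-232 + 35) = 20 - 60*(-197) = 20 + 11820 = 11840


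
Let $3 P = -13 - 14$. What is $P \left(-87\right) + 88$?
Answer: $871$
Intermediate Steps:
$P = -9$ ($P = \frac{-13 - 14}{3} = \frac{1}{3} \left(-27\right) = -9$)
$P \left(-87\right) + 88 = \left(-9\right) \left(-87\right) + 88 = 783 + 88 = 871$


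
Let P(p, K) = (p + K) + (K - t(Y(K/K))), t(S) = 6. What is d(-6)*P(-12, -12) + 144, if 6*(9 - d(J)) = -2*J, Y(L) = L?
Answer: -150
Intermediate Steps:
d(J) = 9 + J/3 (d(J) = 9 - (-1)*J/3 = 9 + J/3)
P(p, K) = -6 + p + 2*K (P(p, K) = (p + K) + (K - 1*6) = (K + p) + (K - 6) = (K + p) + (-6 + K) = -6 + p + 2*K)
d(-6)*P(-12, -12) + 144 = (9 + (⅓)*(-6))*(-6 - 12 + 2*(-12)) + 144 = (9 - 2)*(-6 - 12 - 24) + 144 = 7*(-42) + 144 = -294 + 144 = -150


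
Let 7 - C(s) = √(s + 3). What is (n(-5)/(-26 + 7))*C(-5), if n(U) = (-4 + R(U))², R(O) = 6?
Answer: -28/19 + 4*I*√2/19 ≈ -1.4737 + 0.29773*I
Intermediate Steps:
n(U) = 4 (n(U) = (-4 + 6)² = 2² = 4)
C(s) = 7 - √(3 + s) (C(s) = 7 - √(s + 3) = 7 - √(3 + s))
(n(-5)/(-26 + 7))*C(-5) = (4/(-26 + 7))*(7 - √(3 - 5)) = (4/(-19))*(7 - √(-2)) = (4*(-1/19))*(7 - I*√2) = -4*(7 - I*√2)/19 = -28/19 + 4*I*√2/19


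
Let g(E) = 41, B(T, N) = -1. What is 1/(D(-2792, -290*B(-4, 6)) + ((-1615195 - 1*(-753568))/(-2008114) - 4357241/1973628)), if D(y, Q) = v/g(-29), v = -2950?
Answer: -81247035360636/5990334038302919 ≈ -0.013563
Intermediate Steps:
D(y, Q) = -2950/41
1/(D(-2792, -290*B(-4, 6)) + ((-1615195 - 1*(-753568))/(-2008114) - 4357241/1973628)) = 1/(-2950/41 + ((-1615195 - 1*(-753568))/(-2008114) - 4357241/1973628)) = 1/(-2950/41 + ((-1615195 + 753568)*(-1/2008114) - 4357241*1/1973628)) = 1/(-2950/41 + (-861627*(-1/2008114) - 4357241/1973628)) = 1/(-2950/41 + (861627/2008114 - 4357241/1973628)) = 1/(-2950/41 - 3524652740359/1981635008796) = 1/(-5990334038302919/81247035360636) = -81247035360636/5990334038302919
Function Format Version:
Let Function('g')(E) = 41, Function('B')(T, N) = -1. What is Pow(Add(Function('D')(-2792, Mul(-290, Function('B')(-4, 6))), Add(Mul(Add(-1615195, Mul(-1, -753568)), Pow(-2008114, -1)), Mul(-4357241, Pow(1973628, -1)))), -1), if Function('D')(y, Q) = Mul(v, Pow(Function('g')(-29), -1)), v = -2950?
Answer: Rational(-81247035360636, 5990334038302919) ≈ -0.013563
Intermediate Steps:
Function('D')(y, Q) = Rational(-2950, 41) (Function('D')(y, Q) = Mul(-2950, Pow(41, -1)) = Mul(-2950, Rational(1, 41)) = Rational(-2950, 41))
Pow(Add(Function('D')(-2792, Mul(-290, Function('B')(-4, 6))), Add(Mul(Add(-1615195, Mul(-1, -753568)), Pow(-2008114, -1)), Mul(-4357241, Pow(1973628, -1)))), -1) = Pow(Add(Rational(-2950, 41), Add(Mul(Add(-1615195, Mul(-1, -753568)), Pow(-2008114, -1)), Mul(-4357241, Pow(1973628, -1)))), -1) = Pow(Add(Rational(-2950, 41), Add(Mul(Add(-1615195, 753568), Rational(-1, 2008114)), Mul(-4357241, Rational(1, 1973628)))), -1) = Pow(Add(Rational(-2950, 41), Add(Mul(-861627, Rational(-1, 2008114)), Rational(-4357241, 1973628))), -1) = Pow(Add(Rational(-2950, 41), Add(Rational(861627, 2008114), Rational(-4357241, 1973628))), -1) = Pow(Add(Rational(-2950, 41), Rational(-3524652740359, 1981635008796)), -1) = Pow(Rational(-5990334038302919, 81247035360636), -1) = Rational(-81247035360636, 5990334038302919)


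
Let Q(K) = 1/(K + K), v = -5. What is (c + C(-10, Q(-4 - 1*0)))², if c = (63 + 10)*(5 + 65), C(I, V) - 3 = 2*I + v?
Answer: 25887744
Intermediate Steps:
Q(K) = 1/(2*K)
C(I, V) = -2 + 2*I (C(I, V) = 3 + (2*I - 5) = 3 + (-5 + 2*I) = -2 + 2*I)
c = 5110 (c = 73*70 = 5110)
(c + C(-10, Q(-4 - 1*0)))² = (5110 + (-2 + 2*(-10)))² = (5110 + (-2 - 20))² = (5110 - 22)² = 5088² = 25887744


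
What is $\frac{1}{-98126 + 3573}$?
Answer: $- \frac{1}{94553} \approx -1.0576 \cdot 10^{-5}$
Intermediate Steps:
$\frac{1}{-98126 + 3573} = \frac{1}{-94553} = - \frac{1}{94553}$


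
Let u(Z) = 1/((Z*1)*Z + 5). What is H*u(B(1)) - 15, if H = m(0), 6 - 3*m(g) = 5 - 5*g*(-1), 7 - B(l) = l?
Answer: -1844/123 ≈ -14.992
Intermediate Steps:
B(l) = 7 - l
m(g) = ⅓ - 5*g/3 (m(g) = 2 - (5 - 5*g*(-1))/3 = 2 - (5 + 5*g)/3 = 2 + (-5/3 - 5*g/3) = ⅓ - 5*g/3)
u(Z) = 1/(5 + Z²) (u(Z) = 1/(Z*Z + 5) = 1/(Z² + 5) = 1/(5 + Z²))
H = ⅓ (H = ⅓ - 5/3*0 = ⅓ + 0 = ⅓ ≈ 0.33333)
H*u(B(1)) - 15 = 1/(3*(5 + (7 - 1*1)²)) - 15 = 1/(3*(5 + (7 - 1)²)) - 15 = 1/(3*(5 + 6²)) - 15 = 1/(3*(5 + 36)) - 15 = (⅓)/41 - 15 = (⅓)*(1/41) - 15 = 1/123 - 15 = -1844/123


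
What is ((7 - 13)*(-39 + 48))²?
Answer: 2916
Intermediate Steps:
((7 - 13)*(-39 + 48))² = (-6*9)² = (-54)² = 2916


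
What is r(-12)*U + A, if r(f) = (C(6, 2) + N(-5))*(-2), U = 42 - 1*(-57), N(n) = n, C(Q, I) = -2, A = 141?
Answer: 1527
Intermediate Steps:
U = 99 (U = 42 + 57 = 99)
r(f) = 14 (r(f) = (-2 - 5)*(-2) = -7*(-2) = 14)
r(-12)*U + A = 14*99 + 141 = 1386 + 141 = 1527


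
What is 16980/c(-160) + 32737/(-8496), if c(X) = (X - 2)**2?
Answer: -6619331/2064528 ≈ -3.2062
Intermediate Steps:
c(X) = (-2 + X)**2
16980/c(-160) + 32737/(-8496) = 16980/((-2 - 160)**2) + 32737/(-8496) = 16980/((-162)**2) + 32737*(-1/8496) = 16980/26244 - 32737/8496 = 16980*(1/26244) - 32737/8496 = 1415/2187 - 32737/8496 = -6619331/2064528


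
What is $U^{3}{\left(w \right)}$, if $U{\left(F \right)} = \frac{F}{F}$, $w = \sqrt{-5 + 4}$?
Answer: $1$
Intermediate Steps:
$w = i$ ($w = \sqrt{-1} = i \approx 1.0 i$)
$U{\left(F \right)} = 1$
$U^{3}{\left(w \right)} = 1^{3} = 1$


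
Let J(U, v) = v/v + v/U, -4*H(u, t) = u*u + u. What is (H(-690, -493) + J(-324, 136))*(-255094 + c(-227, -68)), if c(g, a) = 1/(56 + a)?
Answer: 58939011438419/1944 ≈ 3.0318e+10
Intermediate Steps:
H(u, t) = -u/4 - u**2/4 (H(u, t) = -(u*u + u)/4 = -(u**2 + u)/4 = -(u + u**2)/4 = -u/4 - u**2/4)
J(U, v) = 1 + v/U
(H(-690, -493) + J(-324, 136))*(-255094 + c(-227, -68)) = (-1/4*(-690)*(1 - 690) + (-324 + 136)/(-324))*(-255094 + 1/(56 - 68)) = (-1/4*(-690)*(-689) - 1/324*(-188))*(-255094 + 1/(-12)) = (-237705/2 + 47/81)*(-255094 - 1/12) = -19254011/162*(-3061129/12) = 58939011438419/1944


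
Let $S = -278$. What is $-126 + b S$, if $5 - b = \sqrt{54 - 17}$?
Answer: $-1516 + 278 \sqrt{37} \approx 175.01$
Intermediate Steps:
$b = 5 - \sqrt{37}$ ($b = 5 - \sqrt{54 - 17} = 5 - \sqrt{37} \approx -1.0828$)
$-126 + b S = -126 + \left(5 - \sqrt{37}\right) \left(-278\right) = -126 - \left(1390 - 278 \sqrt{37}\right) = -1516 + 278 \sqrt{37}$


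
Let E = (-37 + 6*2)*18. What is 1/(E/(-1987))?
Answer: 1987/450 ≈ 4.4156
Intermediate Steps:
E = -450 (E = (-37 + 12)*18 = -25*18 = -450)
1/(E/(-1987)) = 1/(-450/(-1987)) = 1/(-450*(-1/1987)) = 1/(450/1987) = 1987/450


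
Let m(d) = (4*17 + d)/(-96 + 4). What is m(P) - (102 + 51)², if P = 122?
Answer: -1076909/46 ≈ -23411.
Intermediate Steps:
m(d) = -17/23 - d/92 (m(d) = (68 + d)/(-92) = (68 + d)*(-1/92) = -17/23 - d/92)
m(P) - (102 + 51)² = (-17/23 - 1/92*122) - (102 + 51)² = (-17/23 - 61/46) - 1*153² = -95/46 - 1*23409 = -95/46 - 23409 = -1076909/46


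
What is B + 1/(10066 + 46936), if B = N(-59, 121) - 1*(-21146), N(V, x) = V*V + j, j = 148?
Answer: 1412224551/57002 ≈ 24775.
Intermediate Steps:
N(V, x) = 148 + V² (N(V, x) = V*V + 148 = V² + 148 = 148 + V²)
B = 24775 (B = (148 + (-59)²) - 1*(-21146) = (148 + 3481) + 21146 = 3629 + 21146 = 24775)
B + 1/(10066 + 46936) = 24775 + 1/(10066 + 46936) = 24775 + 1/57002 = 1412224551/57002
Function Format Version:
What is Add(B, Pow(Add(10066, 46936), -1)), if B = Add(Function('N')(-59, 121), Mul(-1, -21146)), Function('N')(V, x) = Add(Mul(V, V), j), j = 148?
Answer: Rational(1412224551, 57002) ≈ 24775.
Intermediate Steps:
Function('N')(V, x) = Add(148, Pow(V, 2)) (Function('N')(V, x) = Add(Mul(V, V), 148) = Add(Pow(V, 2), 148) = Add(148, Pow(V, 2)))
B = 24775 (B = Add(Add(148, Pow(-59, 2)), Mul(-1, -21146)) = Add(Add(148, 3481), 21146) = Add(3629, 21146) = 24775)
Add(B, Pow(Add(10066, 46936), -1)) = Add(24775, Pow(Add(10066, 46936), -1)) = Add(24775, Pow(57002, -1)) = Add(24775, Rational(1, 57002)) = Rational(1412224551, 57002)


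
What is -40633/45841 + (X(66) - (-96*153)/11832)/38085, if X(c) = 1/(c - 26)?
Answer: -1795041713371/2025191202600 ≈ -0.88636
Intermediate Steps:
X(c) = 1/(-26 + c)
-40633/45841 + (X(66) - (-96*153)/11832)/38085 = -40633/45841 + (1/(-26 + 66) - (-96*153)/11832)/38085 = -40633*1/45841 + (1/40 - (-14688)/11832)*(1/38085) = -40633/45841 + (1/40 - 1*(-36/29))*(1/38085) = -40633/45841 + (1/40 + 36/29)*(1/38085) = -40633/45841 + (1469/1160)*(1/38085) = -40633/45841 + 1469/44178600 = -1795041713371/2025191202600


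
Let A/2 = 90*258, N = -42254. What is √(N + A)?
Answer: √4186 ≈ 64.699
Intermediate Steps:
A = 46440 (A = 2*(90*258) = 2*23220 = 46440)
√(N + A) = √(-42254 + 46440) = √4186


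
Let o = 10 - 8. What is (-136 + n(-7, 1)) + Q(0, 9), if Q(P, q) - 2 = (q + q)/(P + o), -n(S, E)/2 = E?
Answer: -127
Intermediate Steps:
o = 2
n(S, E) = -2*E
Q(P, q) = 2 + 2*q/(2 + P) (Q(P, q) = 2 + (q + q)/(P + 2) = 2 + (2*q)/(2 + P) = 2 + 2*q/(2 + P))
(-136 + n(-7, 1)) + Q(0, 9) = (-136 - 2*1) + 2*(2 + 0 + 9)/(2 + 0) = (-136 - 2) + 2*11/2 = -138 + 2*(½)*11 = -138 + 11 = -127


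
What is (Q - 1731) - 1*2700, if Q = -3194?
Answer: -7625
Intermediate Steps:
(Q - 1731) - 1*2700 = (-3194 - 1731) - 1*2700 = -4925 - 2700 = -7625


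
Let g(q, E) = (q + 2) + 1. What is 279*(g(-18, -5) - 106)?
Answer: -33759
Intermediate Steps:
g(q, E) = 3 + q (g(q, E) = (2 + q) + 1 = 3 + q)
279*(g(-18, -5) - 106) = 279*((3 - 18) - 106) = 279*(-15 - 106) = 279*(-121) = -33759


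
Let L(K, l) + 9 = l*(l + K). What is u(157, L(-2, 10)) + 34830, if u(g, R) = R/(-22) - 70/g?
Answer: 120290133/3454 ≈ 34826.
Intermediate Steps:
L(K, l) = -9 + l*(K + l) (L(K, l) = -9 + l*(l + K) = -9 + l*(K + l))
u(g, R) = -70/g - R/22 (u(g, R) = R*(-1/22) - 70/g = -R/22 - 70/g = -70/g - R/22)
u(157, L(-2, 10)) + 34830 = (-70/157 - (-9 + 10² - 2*10)/22) + 34830 = (-70*1/157 - (-9 + 100 - 20)/22) + 34830 = (-70/157 - 1/22*71) + 34830 = (-70/157 - 71/22) + 34830 = -12687/3454 + 34830 = 120290133/3454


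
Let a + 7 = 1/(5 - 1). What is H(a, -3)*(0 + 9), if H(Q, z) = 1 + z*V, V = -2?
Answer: 63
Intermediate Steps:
a = -27/4 (a = -7 + 1/(5 - 1) = -7 + 1/4 = -27/4 ≈ -6.7500)
H(Q, z) = 1 - 2*z (H(Q, z) = 1 + z*(-2) = 1 - 2*z)
H(a, -3)*(0 + 9) = (1 - 2*(-3))*(0 + 9) = (1 + 6)*9 = 7*9 = 63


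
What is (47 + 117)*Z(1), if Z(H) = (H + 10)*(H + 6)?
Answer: 12628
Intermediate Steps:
Z(H) = (6 + H)*(10 + H) (Z(H) = (10 + H)*(6 + H) = (6 + H)*(10 + H))
(47 + 117)*Z(1) = (47 + 117)*(60 + 1² + 16*1) = 164*(60 + 1 + 16) = 164*77 = 12628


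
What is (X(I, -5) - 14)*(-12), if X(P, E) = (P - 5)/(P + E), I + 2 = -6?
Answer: 156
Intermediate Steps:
I = -8 (I = -2 - 6 = -8)
X(P, E) = (-5 + P)/(E + P)
(X(I, -5) - 14)*(-12) = ((-5 - 8)/(-5 - 8) - 14)*(-12) = (-13/(-13) - 14)*(-12) = (-1/13*(-13) - 14)*(-12) = (1 - 14)*(-12) = -13*(-12) = 156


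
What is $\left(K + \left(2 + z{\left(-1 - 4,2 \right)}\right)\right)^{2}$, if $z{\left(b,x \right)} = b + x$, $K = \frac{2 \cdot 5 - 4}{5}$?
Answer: $\frac{1}{25} \approx 0.04$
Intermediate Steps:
$K = \frac{6}{5}$ ($K = \left(10 - 4\right) \frac{1}{5} = 6 \cdot \frac{1}{5} = \frac{6}{5} \approx 1.2$)
$\left(K + \left(2 + z{\left(-1 - 4,2 \right)}\right)\right)^{2} = \left(\frac{6}{5} + \left(2 + \left(\left(-1 - 4\right) + 2\right)\right)\right)^{2} = \left(\frac{6}{5} + \left(2 + \left(-5 + 2\right)\right)\right)^{2} = \left(\frac{6}{5} + \left(2 - 3\right)\right)^{2} = \left(\frac{6}{5} - 1\right)^{2} = \left(\frac{1}{5}\right)^{2} = \frac{1}{25}$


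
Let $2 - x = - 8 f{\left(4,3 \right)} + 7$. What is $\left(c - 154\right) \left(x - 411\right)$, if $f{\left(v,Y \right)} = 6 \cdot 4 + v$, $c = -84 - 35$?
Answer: $52416$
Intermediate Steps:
$c = -119$ ($c = -84 - 35 = -119$)
$f{\left(v,Y \right)} = 24 + v$
$x = 219$ ($x = 2 - \left(- 8 \left(24 + 4\right) + 7\right) = 2 - \left(\left(-8\right) 28 + 7\right) = 2 - \left(-224 + 7\right) = 2 - -217 = 2 + 217 = 219$)
$\left(c - 154\right) \left(x - 411\right) = \left(-119 - 154\right) \left(219 - 411\right) = \left(-273\right) \left(-192\right) = 52416$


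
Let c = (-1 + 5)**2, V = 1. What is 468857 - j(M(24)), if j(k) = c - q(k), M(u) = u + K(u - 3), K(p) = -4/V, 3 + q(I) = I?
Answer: 468858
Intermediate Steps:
q(I) = -3 + I
c = 16 (c = 4**2 = 16)
K(p) = -4 (K(p) = -4/1 = -4*1 = -4)
M(u) = -4 + u (M(u) = u - 4 = -4 + u)
j(k) = 19 - k (j(k) = 16 - (-3 + k) = 16 + (3 - k) = 19 - k)
468857 - j(M(24)) = 468857 - (19 - (-4 + 24)) = 468857 - (19 - 1*20) = 468857 - (19 - 20) = 468857 - 1*(-1) = 468857 + 1 = 468858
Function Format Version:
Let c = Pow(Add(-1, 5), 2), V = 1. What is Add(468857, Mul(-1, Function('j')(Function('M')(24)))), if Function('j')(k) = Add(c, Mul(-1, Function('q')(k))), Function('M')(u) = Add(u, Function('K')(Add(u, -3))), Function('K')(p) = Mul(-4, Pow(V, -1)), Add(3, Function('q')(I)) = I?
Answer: 468858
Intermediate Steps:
Function('q')(I) = Add(-3, I)
c = 16 (c = Pow(4, 2) = 16)
Function('K')(p) = -4 (Function('K')(p) = Mul(-4, Pow(1, -1)) = Mul(-4, 1) = -4)
Function('M')(u) = Add(-4, u) (Function('M')(u) = Add(u, -4) = Add(-4, u))
Function('j')(k) = Add(19, Mul(-1, k)) (Function('j')(k) = Add(16, Mul(-1, Add(-3, k))) = Add(16, Add(3, Mul(-1, k))) = Add(19, Mul(-1, k)))
Add(468857, Mul(-1, Function('j')(Function('M')(24)))) = Add(468857, Mul(-1, Add(19, Mul(-1, Add(-4, 24))))) = Add(468857, Mul(-1, Add(19, Mul(-1, 20)))) = Add(468857, Mul(-1, Add(19, -20))) = Add(468857, Mul(-1, -1)) = Add(468857, 1) = 468858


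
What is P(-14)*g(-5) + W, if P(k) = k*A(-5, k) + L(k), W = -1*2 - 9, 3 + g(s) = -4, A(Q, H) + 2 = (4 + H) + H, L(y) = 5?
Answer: -2594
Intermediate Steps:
A(Q, H) = 2 + 2*H (A(Q, H) = -2 + ((4 + H) + H) = -2 + (4 + 2*H) = 2 + 2*H)
g(s) = -7 (g(s) = -3 - 4 = -7)
W = -11 (W = -2 - 9 = -11)
P(k) = 5 + k*(2 + 2*k) (P(k) = k*(2 + 2*k) + 5 = 5 + k*(2 + 2*k))
P(-14)*g(-5) + W = (5 + 2*(-14)*(1 - 14))*(-7) - 11 = (5 + 2*(-14)*(-13))*(-7) - 11 = (5 + 364)*(-7) - 11 = 369*(-7) - 11 = -2583 - 11 = -2594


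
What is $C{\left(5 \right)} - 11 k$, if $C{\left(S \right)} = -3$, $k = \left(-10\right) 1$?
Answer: $107$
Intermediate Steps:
$k = -10$
$C{\left(5 \right)} - 11 k = -3 - -110 = -3 + 110 = 107$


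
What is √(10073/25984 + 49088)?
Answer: √10568533510/464 ≈ 221.56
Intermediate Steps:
√(10073/25984 + 49088) = √(10073*(1/25984) + 49088) = √(1439/3712 + 49088) = √(182216095/3712) = √10568533510/464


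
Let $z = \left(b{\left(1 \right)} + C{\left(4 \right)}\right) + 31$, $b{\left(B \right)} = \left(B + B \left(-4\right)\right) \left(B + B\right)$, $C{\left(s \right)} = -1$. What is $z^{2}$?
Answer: $576$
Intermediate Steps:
$b{\left(B \right)} = - 6 B^{2}$ ($b{\left(B \right)} = \left(B - 4 B\right) 2 B = - 3 B 2 B = - 6 B^{2}$)
$z = 24$ ($z = \left(- 6 \cdot 1^{2} - 1\right) + 31 = \left(\left(-6\right) 1 - 1\right) + 31 = \left(-6 - 1\right) + 31 = -7 + 31 = 24$)
$z^{2} = 24^{2} = 576$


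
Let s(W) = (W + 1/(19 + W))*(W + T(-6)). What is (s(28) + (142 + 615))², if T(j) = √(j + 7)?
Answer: 5442307984/2209 ≈ 2.4637e+6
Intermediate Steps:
T(j) = √(7 + j)
s(W) = (1 + W)*(W + 1/(19 + W)) (s(W) = (W + 1/(19 + W))*(W + √(7 - 6)) = (W + 1/(19 + W))*(W + √1) = (W + 1/(19 + W))*(W + 1) = (W + 1/(19 + W))*(1 + W) = (1 + W)*(W + 1/(19 + W)))
(s(28) + (142 + 615))² = ((1 + 28³ + 20*28 + 20*28²)/(19 + 28) + (142 + 615))² = ((1 + 21952 + 560 + 20*784)/47 + 757)² = ((1 + 21952 + 560 + 15680)/47 + 757)² = ((1/47)*38193 + 757)² = (38193/47 + 757)² = (73772/47)² = 5442307984/2209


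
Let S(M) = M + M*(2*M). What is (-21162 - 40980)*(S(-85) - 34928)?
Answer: 1277825946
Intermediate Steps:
S(M) = M + 2*M²
(-21162 - 40980)*(S(-85) - 34928) = (-21162 - 40980)*(-85*(1 + 2*(-85)) - 34928) = -62142*(-85*(1 - 170) - 34928) = -62142*(-85*(-169) - 34928) = -62142*(14365 - 34928) = -62142*(-20563) = 1277825946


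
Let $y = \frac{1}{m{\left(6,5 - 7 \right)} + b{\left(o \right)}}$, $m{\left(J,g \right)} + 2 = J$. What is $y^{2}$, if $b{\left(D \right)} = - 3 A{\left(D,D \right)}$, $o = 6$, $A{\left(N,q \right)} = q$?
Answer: $\frac{1}{196} \approx 0.005102$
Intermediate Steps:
$m{\left(J,g \right)} = -2 + J$
$b{\left(D \right)} = - 3 D$
$y = - \frac{1}{14}$ ($y = \frac{1}{\left(-2 + 6\right) - 18} = \frac{1}{4 - 18} = \frac{1}{-14} = - \frac{1}{14} \approx -0.071429$)
$y^{2} = \left(- \frac{1}{14}\right)^{2} = \frac{1}{196}$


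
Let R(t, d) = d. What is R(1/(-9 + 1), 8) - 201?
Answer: -193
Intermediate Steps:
R(1/(-9 + 1), 8) - 201 = 8 - 201 = -193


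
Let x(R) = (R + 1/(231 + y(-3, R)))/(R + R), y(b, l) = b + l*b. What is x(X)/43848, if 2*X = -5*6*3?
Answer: 8167/716257080 ≈ 1.1402e-5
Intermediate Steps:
X = -45 (X = (-5*6*3)/2 = (-30*3)/2 = (½)*(-90) = -45)
y(b, l) = b + b*l
x(R) = (R + 1/(228 - 3*R))/(2*R) (x(R) = (R + 1/(231 - 3*(1 + R)))/(R + R) = (R + 1/(231 + (-3 - 3*R)))/((2*R)) = (R + 1/(228 - 3*R))*(1/(2*R)) = (R + 1/(228 - 3*R))/(2*R))
x(X)/43848 = ((⅙)*(-1 - 228*(-45) + 3*(-45)²)/(-45*(-76 - 45)))/43848 = ((⅙)*(-1/45)*(-1 + 10260 + 3*2025)/(-121))*(1/43848) = ((⅙)*(-1/45)*(-1/121)*(-1 + 10260 + 6075))*(1/43848) = ((⅙)*(-1/45)*(-1/121)*16334)*(1/43848) = (8167/16335)*(1/43848) = 8167/716257080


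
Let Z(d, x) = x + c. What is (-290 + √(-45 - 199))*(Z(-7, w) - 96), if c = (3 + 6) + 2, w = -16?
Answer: 29290 - 202*I*√61 ≈ 29290.0 - 1577.7*I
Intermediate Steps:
c = 11 (c = 9 + 2 = 11)
Z(d, x) = 11 + x (Z(d, x) = x + 11 = 11 + x)
(-290 + √(-45 - 199))*(Z(-7, w) - 96) = (-290 + √(-45 - 199))*((11 - 16) - 96) = (-290 + √(-244))*(-5 - 96) = (-290 + 2*I*√61)*(-101) = 29290 - 202*I*√61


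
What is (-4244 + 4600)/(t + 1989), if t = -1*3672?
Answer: -356/1683 ≈ -0.21153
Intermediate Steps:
t = -3672
(-4244 + 4600)/(t + 1989) = (-4244 + 4600)/(-3672 + 1989) = 356/(-1683) = 356*(-1/1683) = -356/1683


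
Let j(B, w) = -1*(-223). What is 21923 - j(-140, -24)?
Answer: 21700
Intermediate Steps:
j(B, w) = 223
21923 - j(-140, -24) = 21923 - 1*223 = 21923 - 223 = 21700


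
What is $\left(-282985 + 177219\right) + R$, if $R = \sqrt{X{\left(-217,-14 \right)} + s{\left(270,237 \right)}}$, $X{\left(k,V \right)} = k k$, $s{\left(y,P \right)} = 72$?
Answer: $-105766 + \sqrt{47161} \approx -1.0555 \cdot 10^{5}$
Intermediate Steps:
$X{\left(k,V \right)} = k^{2}$
$R = \sqrt{47161}$ ($R = \sqrt{\left(-217\right)^{2} + 72} = \sqrt{47089 + 72} = \sqrt{47161} \approx 217.17$)
$\left(-282985 + 177219\right) + R = \left(-282985 + 177219\right) + \sqrt{47161} = -105766 + \sqrt{47161}$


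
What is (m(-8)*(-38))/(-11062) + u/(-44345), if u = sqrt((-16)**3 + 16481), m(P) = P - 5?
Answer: -247/5531 - sqrt(12385)/44345 ≈ -0.047167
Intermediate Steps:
m(P) = -5 + P
u = sqrt(12385) (u = sqrt(-4096 + 16481) = sqrt(12385) ≈ 111.29)
(m(-8)*(-38))/(-11062) + u/(-44345) = ((-5 - 8)*(-38))/(-11062) + sqrt(12385)/(-44345) = -13*(-38)*(-1/11062) + sqrt(12385)*(-1/44345) = 494*(-1/11062) - sqrt(12385)/44345 = -247/5531 - sqrt(12385)/44345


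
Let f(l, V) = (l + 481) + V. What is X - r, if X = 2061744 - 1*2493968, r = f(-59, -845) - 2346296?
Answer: 1914495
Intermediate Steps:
f(l, V) = 481 + V + l (f(l, V) = (481 + l) + V = 481 + V + l)
r = -2346719 (r = (481 - 845 - 59) - 2346296 = -423 - 2346296 = -2346719)
X = -432224 (X = 2061744 - 2493968 = -432224)
X - r = -432224 - 1*(-2346719) = -432224 + 2346719 = 1914495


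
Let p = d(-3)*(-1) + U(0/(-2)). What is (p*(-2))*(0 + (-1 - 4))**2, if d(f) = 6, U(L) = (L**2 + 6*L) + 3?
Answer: 150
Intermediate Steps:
U(L) = 3 + L**2 + 6*L
p = -3 (p = 6*(-1) + (3 + (0/(-2))**2 + 6*(0/(-2))) = -6 + (3 + (0*(-1/2))**2 + 6*(0*(-1/2))) = -6 + (3 + 0**2 + 6*0) = -6 + (3 + 0 + 0) = -6 + 3 = -3)
(p*(-2))*(0 + (-1 - 4))**2 = (-3*(-2))*(0 + (-1 - 4))**2 = 6*(0 - 5)**2 = 6*(-5)**2 = 6*25 = 150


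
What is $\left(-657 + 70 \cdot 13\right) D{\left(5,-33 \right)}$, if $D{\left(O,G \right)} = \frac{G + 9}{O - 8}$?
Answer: $2024$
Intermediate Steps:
$D{\left(O,G \right)} = \frac{9 + G}{-8 + O}$
$\left(-657 + 70 \cdot 13\right) D{\left(5,-33 \right)} = \left(-657 + 70 \cdot 13\right) \frac{9 - 33}{-8 + 5} = \left(-657 + 910\right) \frac{1}{-3} \left(-24\right) = 253 \left(\left(- \frac{1}{3}\right) \left(-24\right)\right) = 253 \cdot 8 = 2024$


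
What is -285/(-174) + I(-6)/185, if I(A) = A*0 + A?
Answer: 17227/10730 ≈ 1.6055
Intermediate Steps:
I(A) = A (I(A) = 0 + A = A)
-285/(-174) + I(-6)/185 = -285/(-174) - 6/185 = -285*(-1/174) - 6*1/185 = 95/58 - 6/185 = 17227/10730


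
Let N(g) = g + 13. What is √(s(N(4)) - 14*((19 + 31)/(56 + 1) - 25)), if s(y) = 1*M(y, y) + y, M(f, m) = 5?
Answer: 2*√292182/57 ≈ 18.966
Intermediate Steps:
N(g) = 13 + g
s(y) = 5 + y (s(y) = 1*5 + y = 5 + y)
√(s(N(4)) - 14*((19 + 31)/(56 + 1) - 25)) = √((5 + (13 + 4)) - 14*((19 + 31)/(56 + 1) - 25)) = √((5 + 17) - 14*(50/57 - 25)) = √(22 - 14*(50*(1/57) - 25)) = √(22 - 14*(50/57 - 25)) = √(22 - 14*(-1375/57)) = √(22 + 19250/57) = √(20504/57) = 2*√292182/57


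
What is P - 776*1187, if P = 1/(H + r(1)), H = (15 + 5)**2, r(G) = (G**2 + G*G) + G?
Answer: -371208135/403 ≈ -9.2111e+5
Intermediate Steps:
r(G) = G + 2*G**2 (r(G) = (G**2 + G**2) + G = 2*G**2 + G = G + 2*G**2)
H = 400 (H = 20**2 = 400)
P = 1/403 (P = 1/(400 + 1*(1 + 2*1)) = 1/(400 + 1*(1 + 2)) = 1/(400 + 1*3) = 1/(400 + 3) = 1/403 ≈ 0.0024814)
P - 776*1187 = 1/403 - 776*1187 = 1/403 - 921112 = -371208135/403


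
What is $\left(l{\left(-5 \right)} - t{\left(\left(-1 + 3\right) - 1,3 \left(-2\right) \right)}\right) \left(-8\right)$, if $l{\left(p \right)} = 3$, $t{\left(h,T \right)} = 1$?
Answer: $-16$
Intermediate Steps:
$\left(l{\left(-5 \right)} - t{\left(\left(-1 + 3\right) - 1,3 \left(-2\right) \right)}\right) \left(-8\right) = \left(3 - 1\right) \left(-8\right) = 2 \left(-8\right) = -16$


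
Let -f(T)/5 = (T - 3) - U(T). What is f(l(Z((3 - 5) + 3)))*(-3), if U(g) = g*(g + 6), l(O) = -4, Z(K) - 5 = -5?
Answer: 15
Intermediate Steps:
Z(K) = 0 (Z(K) = 5 - 5 = 0)
U(g) = g*(6 + g)
f(T) = 15 - 5*T + 5*T*(6 + T) (f(T) = -5*((T - 3) - T*(6 + T)) = -5*((-3 + T) - T*(6 + T)) = -5*(-3 + T - T*(6 + T)) = 15 - 5*T + 5*T*(6 + T))
f(l(Z((3 - 5) + 3)))*(-3) = (15 - 5*(-4) + 5*(-4)*(6 - 4))*(-3) = (15 + 20 + 5*(-4)*2)*(-3) = (15 + 20 - 40)*(-3) = -5*(-3) = 15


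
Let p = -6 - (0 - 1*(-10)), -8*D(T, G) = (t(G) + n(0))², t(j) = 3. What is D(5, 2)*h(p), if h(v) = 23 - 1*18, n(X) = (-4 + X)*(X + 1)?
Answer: -5/8 ≈ -0.62500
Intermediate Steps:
n(X) = (1 + X)*(-4 + X) (n(X) = (-4 + X)*(1 + X) = (1 + X)*(-4 + X))
D(T, G) = -⅛ (D(T, G) = -(3 + (-4 + 0² - 3*0))²/8 = -(3 + (-4 + 0 + 0))²/8 = -(3 - 4)²/8 = -⅛*(-1)² = -⅛*1 = -⅛)
p = -16 (p = -6 - (0 + 10) = -6 - 1*10 = -6 - 10 = -16)
h(v) = 5 (h(v) = 23 - 18 = 5)
D(5, 2)*h(p) = -⅛*5 = -5/8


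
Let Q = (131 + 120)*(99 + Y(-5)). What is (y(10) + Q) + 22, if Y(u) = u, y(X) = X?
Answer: 23626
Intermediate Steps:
Q = 23594 (Q = (131 + 120)*(99 - 5) = 251*94 = 23594)
(y(10) + Q) + 22 = (10 + 23594) + 22 = 23604 + 22 = 23626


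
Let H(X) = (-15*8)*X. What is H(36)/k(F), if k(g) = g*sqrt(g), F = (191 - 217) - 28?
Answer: -40*I*sqrt(6)/9 ≈ -10.887*I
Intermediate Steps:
F = -54 (F = -26 - 28 = -54)
k(g) = g**(3/2)
H(X) = -120*X
H(36)/k(F) = (-120*36)/((-54)**(3/2)) = -4320*I*sqrt(6)/972 = -40*I*sqrt(6)/9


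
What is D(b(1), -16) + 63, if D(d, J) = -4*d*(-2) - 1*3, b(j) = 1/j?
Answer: 68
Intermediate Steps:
D(d, J) = -3 + 8*d (D(d, J) = 8*d - 3 = -3 + 8*d)
D(b(1), -16) + 63 = (-3 + 8/1) + 63 = (-3 + 8*1) + 63 = (-3 + 8) + 63 = 5 + 63 = 68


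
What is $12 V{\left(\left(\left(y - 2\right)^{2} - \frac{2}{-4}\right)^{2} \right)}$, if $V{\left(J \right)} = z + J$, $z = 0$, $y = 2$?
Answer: $3$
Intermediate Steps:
$V{\left(J \right)} = J$ ($V{\left(J \right)} = 0 + J = J$)
$12 V{\left(\left(\left(y - 2\right)^{2} - \frac{2}{-4}\right)^{2} \right)} = 12 \left(\left(2 - 2\right)^{2} - \frac{2}{-4}\right)^{2} = 12 \left(0^{2} - - \frac{1}{2}\right)^{2} = 12 \left(0 + \frac{1}{2}\right)^{2} = \frac{12}{4} = 12 \cdot \frac{1}{4} = 3$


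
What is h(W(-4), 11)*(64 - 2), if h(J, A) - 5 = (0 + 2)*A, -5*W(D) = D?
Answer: 1674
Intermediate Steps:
W(D) = -D/5
h(J, A) = 5 + 2*A (h(J, A) = 5 + (0 + 2)*A = 5 + 2*A)
h(W(-4), 11)*(64 - 2) = (5 + 2*11)*(64 - 2) = (5 + 22)*62 = 27*62 = 1674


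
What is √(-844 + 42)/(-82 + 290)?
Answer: I*√802/208 ≈ 0.13615*I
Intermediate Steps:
√(-844 + 42)/(-82 + 290) = √(-802)/208 = (I*√802)/208 = I*√802/208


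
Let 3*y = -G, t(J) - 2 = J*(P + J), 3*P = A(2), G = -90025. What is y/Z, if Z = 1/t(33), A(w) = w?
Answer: 33399275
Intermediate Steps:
P = ⅔ (P = (⅓)*2 = ⅔ ≈ 0.66667)
t(J) = 2 + J*(⅔ + J)
Z = 1/1113 (Z = 1/(2 + 33² + (⅔)*33) = 1/(2 + 1089 + 22) = 1/1113 ≈ 0.00089847)
y = 90025/3 (y = (-1*(-90025))/3 = (⅓)*90025 = 90025/3 ≈ 30008.)
y/Z = 90025/(3*(1/1113)) = (90025/3)*1113 = 33399275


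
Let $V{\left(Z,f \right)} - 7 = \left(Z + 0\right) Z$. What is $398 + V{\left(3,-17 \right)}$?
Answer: $414$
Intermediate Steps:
$V{\left(Z,f \right)} = 7 + Z^{2}$ ($V{\left(Z,f \right)} = 7 + \left(Z + 0\right) Z = 7 + Z Z = 7 + Z^{2}$)
$398 + V{\left(3,-17 \right)} = 398 + \left(7 + 3^{2}\right) = 398 + \left(7 + 9\right) = 398 + 16 = 414$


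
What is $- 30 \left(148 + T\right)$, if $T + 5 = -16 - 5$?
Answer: $-3660$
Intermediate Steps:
$T = -26$ ($T = -5 - 21 = -26$)
$- 30 \left(148 + T\right) = - 30 \left(148 - 26\right) = \left(-30\right) 122 = -3660$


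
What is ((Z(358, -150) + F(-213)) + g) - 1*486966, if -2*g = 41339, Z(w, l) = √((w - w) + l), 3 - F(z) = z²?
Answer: -1106003/2 + 5*I*√6 ≈ -5.53e+5 + 12.247*I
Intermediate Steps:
F(z) = 3 - z²
Z(w, l) = √l (Z(w, l) = √(0 + l) = √l)
g = -41339/2 (g = -½*41339 = -41339/2 ≈ -20670.)
((Z(358, -150) + F(-213)) + g) - 1*486966 = ((√(-150) + (3 - 1*(-213)²)) - 41339/2) - 1*486966 = ((5*I*√6 + (3 - 1*45369)) - 41339/2) - 486966 = ((5*I*√6 + (3 - 45369)) - 41339/2) - 486966 = ((5*I*√6 - 45366) - 41339/2) - 486966 = ((-45366 + 5*I*√6) - 41339/2) - 486966 = (-132071/2 + 5*I*√6) - 486966 = -1106003/2 + 5*I*√6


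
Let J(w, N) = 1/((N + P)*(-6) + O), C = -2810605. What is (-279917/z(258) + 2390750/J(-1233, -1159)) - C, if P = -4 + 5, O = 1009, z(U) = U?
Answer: 4908709875673/258 ≈ 1.9026e+10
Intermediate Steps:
P = 1
J(w, N) = 1/(1003 - 6*N) (J(w, N) = 1/((N + 1)*(-6) + 1009) = 1/((1 + N)*(-6) + 1009) = 1/((-6 - 6*N) + 1009) = 1/(1003 - 6*N))
(-279917/z(258) + 2390750/J(-1233, -1159)) - C = (-279917/258 + 2390750/((-1/(-1003 + 6*(-1159))))) - 1*(-2810605) = (-279917*1/258 + 2390750/((-1/(-1003 - 6954)))) + 2810605 = (-279917/258 + 2390750/((-1/(-7957)))) + 2810605 = (-279917/258 + 2390750/((-1*(-1/7957)))) + 2810605 = (-279917/258 + 2390750/(1/7957)) + 2810605 = (-279917/258 + 2390750*7957) + 2810605 = (-279917/258 + 19023197750) + 2810605 = 4907984739583/258 + 2810605 = 4908709875673/258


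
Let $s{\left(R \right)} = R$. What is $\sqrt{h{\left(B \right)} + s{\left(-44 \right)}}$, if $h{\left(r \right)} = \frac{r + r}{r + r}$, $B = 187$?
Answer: $i \sqrt{43} \approx 6.5574 i$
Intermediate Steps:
$h{\left(r \right)} = 1$ ($h{\left(r \right)} = \frac{2 r}{2 r} = 2 r \frac{1}{2 r} = 1$)
$\sqrt{h{\left(B \right)} + s{\left(-44 \right)}} = \sqrt{1 - 44} = \sqrt{-43} = i \sqrt{43}$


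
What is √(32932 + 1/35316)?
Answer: √126769889917/1962 ≈ 181.47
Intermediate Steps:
√(32932 + 1/35316) = √(1163026513/35316) = √126769889917/1962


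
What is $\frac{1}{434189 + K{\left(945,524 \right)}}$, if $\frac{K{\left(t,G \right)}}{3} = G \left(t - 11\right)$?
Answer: $\frac{1}{1902437} \approx 5.2564 \cdot 10^{-7}$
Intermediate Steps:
$K{\left(t,G \right)} = 3 G \left(-11 + t\right)$ ($K{\left(t,G \right)} = 3 G \left(t - 11\right) = 3 G \left(-11 + t\right)$)
$\frac{1}{434189 + K{\left(945,524 \right)}} = \frac{1}{434189 + 3 \cdot 524 \left(-11 + 945\right)} = \frac{1}{434189 + 3 \cdot 524 \cdot 934} = \frac{1}{434189 + 1468248} = \frac{1}{1902437}$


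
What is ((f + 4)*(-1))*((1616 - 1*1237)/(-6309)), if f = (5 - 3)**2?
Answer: 3032/6309 ≈ 0.48058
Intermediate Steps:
f = 4 (f = 2**2 = 4)
((f + 4)*(-1))*((1616 - 1*1237)/(-6309)) = ((4 + 4)*(-1))*((1616 - 1*1237)/(-6309)) = (8*(-1))*((1616 - 1237)*(-1/6309)) = -3032*(-1)/6309 = -8*(-379/6309) = 3032/6309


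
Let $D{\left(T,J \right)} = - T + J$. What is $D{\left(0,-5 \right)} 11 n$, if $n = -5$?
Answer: $275$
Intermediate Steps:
$D{\left(T,J \right)} = J - T$
$D{\left(0,-5 \right)} 11 n = \left(-5 - 0\right) 11 \left(-5\right) = \left(-5 + 0\right) 11 \left(-5\right) = \left(-5\right) 11 \left(-5\right) = \left(-55\right) \left(-5\right) = 275$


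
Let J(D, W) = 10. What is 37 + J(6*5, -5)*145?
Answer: 1487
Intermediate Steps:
37 + J(6*5, -5)*145 = 37 + 10*145 = 37 + 1450 = 1487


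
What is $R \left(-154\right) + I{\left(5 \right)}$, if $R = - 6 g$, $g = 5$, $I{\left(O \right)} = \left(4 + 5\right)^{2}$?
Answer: $4701$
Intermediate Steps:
$I{\left(O \right)} = 81$ ($I{\left(O \right)} = 9^{2} = 81$)
$R = -30$ ($R = \left(-6\right) 5 = -30$)
$R \left(-154\right) + I{\left(5 \right)} = \left(-30\right) \left(-154\right) + 81 = 4620 + 81 = 4701$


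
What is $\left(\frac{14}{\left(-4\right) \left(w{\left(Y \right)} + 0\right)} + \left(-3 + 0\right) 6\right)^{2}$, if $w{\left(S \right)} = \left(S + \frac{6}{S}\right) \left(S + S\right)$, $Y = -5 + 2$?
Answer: $\frac{1181569}{3600} \approx 328.21$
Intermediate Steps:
$Y = -3$
$w{\left(S \right)} = 2 S \left(S + \frac{6}{S}\right)$ ($w{\left(S \right)} = \left(S + \frac{6}{S}\right) 2 S = 2 S \left(S + \frac{6}{S}\right)$)
$\left(\frac{14}{\left(-4\right) \left(w{\left(Y \right)} + 0\right)} + \left(-3 + 0\right) 6\right)^{2} = \left(\frac{14}{\left(-4\right) \left(\left(12 + 2 \left(-3\right)^{2}\right) + 0\right)} + \left(-3 + 0\right) 6\right)^{2} = \left(\frac{14}{\left(-4\right) \left(\left(12 + 2 \cdot 9\right) + 0\right)} - 18\right)^{2} = \left(\frac{14}{\left(-4\right) \left(\left(12 + 18\right) + 0\right)} - 18\right)^{2} = \left(\frac{14}{\left(-4\right) \left(30 + 0\right)} - 18\right)^{2} = \left(\frac{14}{\left(-4\right) 30} - 18\right)^{2} = \left(\frac{14}{-120} - 18\right)^{2} = \left(14 \left(- \frac{1}{120}\right) - 18\right)^{2} = \left(- \frac{7}{60} - 18\right)^{2} = \left(- \frac{1087}{60}\right)^{2} = \frac{1181569}{3600}$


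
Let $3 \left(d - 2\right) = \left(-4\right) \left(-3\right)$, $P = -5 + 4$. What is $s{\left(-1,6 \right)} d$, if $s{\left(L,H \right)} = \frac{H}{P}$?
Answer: $-36$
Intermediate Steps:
$P = -1$
$s{\left(L,H \right)} = - H$ ($s{\left(L,H \right)} = \frac{H}{-1} = H \left(-1\right) = - H$)
$d = 6$ ($d = 2 + \frac{\left(-4\right) \left(-3\right)}{3} = 2 + \frac{1}{3} \cdot 12 = 2 + 4 = 6$)
$s{\left(-1,6 \right)} d = \left(-1\right) 6 \cdot 6 = \left(-6\right) 6 = -36$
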